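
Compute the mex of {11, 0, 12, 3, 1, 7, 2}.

4

The values 0, 1, 2, 3 are all present; 4 is the first non-negative integer missing from the set.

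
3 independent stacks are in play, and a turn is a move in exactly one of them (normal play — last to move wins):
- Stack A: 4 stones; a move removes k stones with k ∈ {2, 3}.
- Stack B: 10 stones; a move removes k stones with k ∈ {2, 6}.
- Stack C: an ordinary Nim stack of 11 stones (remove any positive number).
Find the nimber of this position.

8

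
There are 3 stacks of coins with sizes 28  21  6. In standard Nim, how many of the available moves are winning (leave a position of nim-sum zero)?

In binary:
  11100  (28)
  10101  (21)
  00110  (6)
  -----
  01111  (15)
The overall nim-sum is X = 15. A stack of size p has a winning move iff p XOR X < p (reduce it to p XOR X).
  28: 28 XOR 15 = 19 < 28 — winning move (to 19).
  21: 21 XOR 15 = 26 ≥ 21 — no move.
  6: 6 XOR 15 = 9 ≥ 6 — no move.
That gives 1 winning move.

1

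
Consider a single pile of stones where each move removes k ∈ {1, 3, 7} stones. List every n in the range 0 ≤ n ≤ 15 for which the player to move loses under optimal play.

0, 2, 4, 6, 8, 10, 12, 14

Compute g(0), g(1), … for moves {1, 3, 7}:
k:     0  1  2  3  4  5  6  7  8  9 10 11 12 13 14 15
g(k):  0  1  0  1  0  1  0  1  0  1  0  1  0  1  0  1
The P-positions (g = 0) in 0..15 are 0, 2, 4, 6, 8, 10, 12, 14.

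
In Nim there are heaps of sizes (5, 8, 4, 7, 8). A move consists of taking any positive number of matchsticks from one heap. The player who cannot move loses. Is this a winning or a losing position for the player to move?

Winning position

Bitwise XOR of the heap sizes:
  0101  (5)
  1000  (8)
  0100  (4)
  0111  (7)
  1000  (8)
  ----
  0110  (6)
The nim-sum is 6 ≠ 0, so this is an N-position: the player to move can win.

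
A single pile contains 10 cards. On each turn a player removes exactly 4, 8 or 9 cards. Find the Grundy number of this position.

Compute g(0), g(1), … for moves {4, 8, 9}:
k:     0  1  2  3  4  5  6  7  8  9 10
g(k):  0  0  0  0  1  1  1  1  2  2  2
So g(10) = 2.

2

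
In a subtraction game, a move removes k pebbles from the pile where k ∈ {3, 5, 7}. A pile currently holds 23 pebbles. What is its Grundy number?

1

Build the Grundy sequence with g(k) = mex{g(k−s) : s ∈ {3, 5, 7}, s ≤ k}:
k:     0  1  2  3  4  5  6  7  8  9 10 11 12 13 14 15 16 17 18 19 20 21 22 23
g(k):  0  0  0  1  1  1  2  2  2  3  0  0  0  1  1  1  2  2  2  3  0  0  0  1
So g(23) = 1.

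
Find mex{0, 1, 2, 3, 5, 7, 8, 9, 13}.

The values 0, 1, 2, 3 are all present; 4 is the first non-negative integer missing from the set.

4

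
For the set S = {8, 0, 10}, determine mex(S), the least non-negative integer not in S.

1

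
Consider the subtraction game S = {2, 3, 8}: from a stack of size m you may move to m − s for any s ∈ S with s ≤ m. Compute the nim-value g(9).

2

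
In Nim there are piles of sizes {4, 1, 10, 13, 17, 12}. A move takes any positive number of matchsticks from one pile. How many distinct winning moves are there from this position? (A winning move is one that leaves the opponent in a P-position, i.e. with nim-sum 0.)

1

Write each in binary and XOR column by column:
  00100  (4)
  00001  (1)
  01010  (10)
  01101  (13)
  10001  (17)
  01100  (12)
  -----
  11111  (31)
The overall nim-sum is X = 31. A pile of size p has a winning move iff p XOR X < p (reduce it to p XOR X).
  4: 4 XOR 31 = 27 ≥ 4 — no move.
  1: 1 XOR 31 = 30 ≥ 1 — no move.
  10: 10 XOR 31 = 21 ≥ 10 — no move.
  13: 13 XOR 31 = 18 ≥ 13 — no move.
  17: 17 XOR 31 = 14 < 17 — winning move (to 14).
  12: 12 XOR 31 = 19 ≥ 12 — no move.
That gives 1 winning move.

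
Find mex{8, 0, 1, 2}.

3

The values 0, 1, 2 are all present; 3 is the first non-negative integer missing from the set.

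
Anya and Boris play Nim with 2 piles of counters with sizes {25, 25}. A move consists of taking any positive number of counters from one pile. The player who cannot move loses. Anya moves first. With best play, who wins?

Nim-sum: 25 ⊕ 25 = 0.
The nim-sum is 0, so this is a P-position: the player to move is in a losing position under optimal play; Anya is about to move from it and so loses — Boris wins.

Boris wins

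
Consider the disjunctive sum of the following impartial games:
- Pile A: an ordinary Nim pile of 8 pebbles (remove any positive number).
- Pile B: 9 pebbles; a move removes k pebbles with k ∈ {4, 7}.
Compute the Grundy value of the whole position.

10

Pile A is a plain Nim pile of size 8, so its Grundy value is 8.
For pile B, compute g(0), g(1), … with moves {4, 7}:
g(0) = mex{} = 0
g(1) = mex{} = 0
g(2) = mex{} = 0
g(3) = mex{} = 0
g(4) = mex{0} = 1
g(5) = mex{0} = 1
g(6) = mex{0} = 1
g(7) = mex{0} = 1
g(8) = mex{0,1} = 2
g(9) = mex{0,1} = 2
So g(9) = 2.
The value of a disjunctive sum is the nim-sum of the parts.
Combined value = 8 ⊕ 2 = 10.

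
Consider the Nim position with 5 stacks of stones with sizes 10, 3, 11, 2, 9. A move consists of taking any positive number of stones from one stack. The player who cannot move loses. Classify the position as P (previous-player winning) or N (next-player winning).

N-position

Nim-sum: 10 ^ 3 ^ 11 ^ 2 ^ 9 = 9.
The nim-sum is 9 ≠ 0, so this is an N-position: the player to move can win.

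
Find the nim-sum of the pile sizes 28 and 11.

Write each in binary and XOR column by column:
  11100  (28)
  01011  (11)
  -----
  10111  (23)

23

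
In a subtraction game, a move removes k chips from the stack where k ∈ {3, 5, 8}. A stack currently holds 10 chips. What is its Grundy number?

3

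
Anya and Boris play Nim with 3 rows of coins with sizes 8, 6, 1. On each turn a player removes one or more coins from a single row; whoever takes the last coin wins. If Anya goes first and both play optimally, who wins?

Anya wins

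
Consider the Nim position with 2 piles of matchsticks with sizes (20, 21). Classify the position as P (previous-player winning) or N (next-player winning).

N-position

Compute the nim-sum pairwise:
20 ⊕ 21 = 1
The nim-sum is 1 ≠ 0, so this is an N-position: the player to move can win.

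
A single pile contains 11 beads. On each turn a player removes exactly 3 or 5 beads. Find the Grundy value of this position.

Grundy values for subtraction set {3, 5}:
g(0) = mex{} = 0
g(1) = mex{} = 0
g(2) = mex{} = 0
g(3) = mex{0} = 1
g(4) = mex{0} = 1
g(5) = mex{0} = 1
g(6) = mex{0,1} = 2
g(7) = mex{0,1} = 2
g(8) = mex{1} = 0
g(9) = mex{1,2} = 0
g(10) = mex{1,2} = 0
g(11) = mex{0,2} = 1
So g(11) = 1.

1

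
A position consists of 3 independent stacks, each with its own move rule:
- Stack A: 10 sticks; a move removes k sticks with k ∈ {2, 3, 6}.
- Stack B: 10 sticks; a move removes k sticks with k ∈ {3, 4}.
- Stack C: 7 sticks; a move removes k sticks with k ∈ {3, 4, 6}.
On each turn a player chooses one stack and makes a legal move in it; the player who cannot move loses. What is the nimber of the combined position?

For stack A, compute g(0), g(1), … with moves {2, 3, 6}:
k:     0  1  2  3  4  5  6  7  8  9 10
g(k):  0  0  1  1  2  0  3  1  2  0  0
So g(10) = 0.
Grundy values for stack B (subtraction set {3, 4}):
g(0) = mex{} = 0
g(1) = mex{} = 0
g(2) = mex{} = 0
g(3) = mex{0} = 1
g(4) = mex{0} = 1
g(5) = mex{0} = 1
g(6) = mex{0,1} = 2
g(7) = mex{1} = 0
g(8) = mex{1} = 0
g(9) = mex{1,2} = 0
g(10) = mex{0,2} = 1
So g(10) = 1.
For stack C, compute g(0), g(1), … with moves {3, 4, 6}:
g(0) = mex{} = 0
g(1) = mex{} = 0
g(2) = mex{} = 0
g(3) = mex{0} = 1
g(4) = mex{0} = 1
g(5) = mex{0} = 1
g(6) = mex{0,1} = 2
g(7) = mex{0,1} = 2
So g(7) = 2.
By the Sprague-Grundy theorem, the Grundy value of a sum of independent games is the XOR of the component values.
Combined value = 0 ⊕ 1 ⊕ 2 = 3.

3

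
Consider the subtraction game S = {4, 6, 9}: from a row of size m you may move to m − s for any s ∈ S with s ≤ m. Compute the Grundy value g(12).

3

Grundy values for subtraction set {4, 6, 9}:
k:     0  1  2  3  4  5  6  7  8  9 10 11 12
g(k):  0  0  0  0  1  1  1  1  2  2  2  2  3
So g(12) = 3.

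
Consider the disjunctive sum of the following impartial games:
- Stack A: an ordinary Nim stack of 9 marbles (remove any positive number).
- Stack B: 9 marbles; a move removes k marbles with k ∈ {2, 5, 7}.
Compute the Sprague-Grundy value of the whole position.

11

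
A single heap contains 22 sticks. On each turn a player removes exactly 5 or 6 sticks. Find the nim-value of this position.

Grundy values for subtraction set {5, 6}:
k:     0  1  2  3  4  5  6  7  8  9 10 11 12 13 14 15 16 17 18 19 20 21 22
g(k):  0  0  0  0  0  1  1  1  1  1  2  0  0  0  0  0  1  1  1  1  1  2  0
So g(22) = 0.

0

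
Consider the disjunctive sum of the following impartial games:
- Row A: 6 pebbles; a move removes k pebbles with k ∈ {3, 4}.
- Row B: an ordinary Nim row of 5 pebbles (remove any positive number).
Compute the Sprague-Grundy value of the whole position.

7

Build the Grundy sequence for row A with g(k) = mex{g(k−s) : s ∈ {3, 4}, s ≤ k}:
k:     0  1  2  3  4  5  6
g(k):  0  0  0  1  1  1  2
So g(6) = 2.
Row B is a plain Nim row of size 5, so its Grundy value is 5.
The value of a disjunctive sum is the nim-sum of the parts.
Combined value = 2 XOR 5 = 7.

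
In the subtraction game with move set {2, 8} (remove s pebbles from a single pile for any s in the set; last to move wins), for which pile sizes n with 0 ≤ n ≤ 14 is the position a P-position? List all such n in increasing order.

Build the Grundy sequence with g(k) = mex{g(k−s) : s ∈ {2, 8}, s ≤ k}:
k:     0  1  2  3  4  5  6  7  8  9 10 11 12 13 14
g(k):  0  0  1  1  0  0  1  1  2  2  0  0  1  1  0
The P-positions (g = 0) in 0..14 are 0, 1, 4, 5, 10, 11, 14.

0, 1, 4, 5, 10, 11, 14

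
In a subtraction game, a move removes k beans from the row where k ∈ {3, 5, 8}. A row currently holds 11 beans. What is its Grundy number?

0

Compute g(0), g(1), … for moves {3, 5, 8}:
k:     0  1  2  3  4  5  6  7  8  9 10 11
g(k):  0  0  0  1  1  1  2  2  2  3  3  0
So g(11) = 0.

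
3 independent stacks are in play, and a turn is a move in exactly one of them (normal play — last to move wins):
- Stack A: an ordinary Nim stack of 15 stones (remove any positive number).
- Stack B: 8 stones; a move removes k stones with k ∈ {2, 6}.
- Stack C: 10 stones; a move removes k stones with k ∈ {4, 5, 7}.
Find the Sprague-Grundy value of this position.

Stack A is a plain Nim stack of size 15, so its Grundy value is 15.
For stack B, compute g(0), g(1), … with moves {2, 6}:
g(0) = mex{} = 0
g(1) = mex{} = 0
g(2) = mex{0} = 1
g(3) = mex{0} = 1
g(4) = mex{1} = 0
g(5) = mex{1} = 0
g(6) = mex{0} = 1
g(7) = mex{0} = 1
g(8) = mex{1} = 0
So g(8) = 0.
Grundy values for stack C (subtraction set {4, 5, 7}):
k:     0  1  2  3  4  5  6  7  8  9 10
g(k):  0  0  0  0  1  1  1  1  2  2  2
So g(10) = 2.
The value of a disjunctive sum is the nim-sum of the parts.
Combined value = 15 XOR 0 XOR 2 = 13.

13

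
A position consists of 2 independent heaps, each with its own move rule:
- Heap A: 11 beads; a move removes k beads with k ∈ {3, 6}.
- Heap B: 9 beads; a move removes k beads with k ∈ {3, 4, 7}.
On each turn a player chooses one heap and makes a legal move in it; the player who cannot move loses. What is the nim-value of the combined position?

For heap A, compute g(0), g(1), … with moves {3, 6}:
g(0) = mex{} = 0
g(1) = mex{} = 0
g(2) = mex{} = 0
g(3) = mex{0} = 1
g(4) = mex{0} = 1
g(5) = mex{0} = 1
g(6) = mex{0,1} = 2
g(7) = mex{0,1} = 2
g(8) = mex{0,1} = 2
g(9) = mex{1,2} = 0
g(10) = mex{1,2} = 0
g(11) = mex{1,2} = 0
So g(11) = 0.
Grundy values for heap B (subtraction set {3, 4, 7}):
k:     0  1  2  3  4  5  6  7  8  9
g(k):  0  0  0  1  1  1  2  2  2  3
So g(9) = 3.
The value of a disjunctive sum is the nim-sum of the parts.
Combined value = 0 ⊕ 3 = 3.

3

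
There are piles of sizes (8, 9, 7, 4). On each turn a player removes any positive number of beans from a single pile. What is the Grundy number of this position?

2

Nim-sum: 8 ^ 9 ^ 7 ^ 4 = 2.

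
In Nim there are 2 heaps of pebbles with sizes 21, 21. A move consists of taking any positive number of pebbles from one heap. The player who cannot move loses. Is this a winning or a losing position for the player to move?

Nim-sum: 21 ⊕ 21 = 0.
The nim-sum is 0, so this is a P-position: the player to move is in a losing position under optimal play.

Losing position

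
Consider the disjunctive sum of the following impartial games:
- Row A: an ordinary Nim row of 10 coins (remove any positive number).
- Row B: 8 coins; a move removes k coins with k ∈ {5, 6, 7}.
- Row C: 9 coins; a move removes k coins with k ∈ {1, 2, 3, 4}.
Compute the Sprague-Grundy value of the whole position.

15

Row A is a plain Nim row of size 10, so its Grundy value is 10.
Grundy values for row B (subtraction set {5, 6, 7}):
g(0) = mex{} = 0
g(1) = mex{} = 0
g(2) = mex{} = 0
g(3) = mex{} = 0
g(4) = mex{} = 0
g(5) = mex{0} = 1
g(6) = mex{0} = 1
g(7) = mex{0} = 1
g(8) = mex{0} = 1
So g(8) = 1.
Build the Grundy sequence for row C with g(k) = mex{g(k−s) : s ∈ {1, 2, 3, 4}, s ≤ k}:
g(0) = mex{} = 0
g(1) = mex{0} = 1
g(2) = mex{0,1} = 2
g(3) = mex{0,1,2} = 3
g(4) = mex{0,1,2,3} = 4
g(5) = mex{1,2,3,4} = 0
g(6) = mex{0,2,3,4} = 1
g(7) = mex{0,1,3,4} = 2
g(8) = mex{0,1,2,4} = 3
g(9) = mex{0,1,2,3} = 4
So g(9) = 4.
The value of a disjunctive sum is the nim-sum of the parts.
Combined value = 10 ⊕ 1 ⊕ 4 = 15.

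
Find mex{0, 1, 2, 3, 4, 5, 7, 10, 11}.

6

The values 0, 1, 2, 3, 4, 5 are all present; 6 is the first non-negative integer missing from the set.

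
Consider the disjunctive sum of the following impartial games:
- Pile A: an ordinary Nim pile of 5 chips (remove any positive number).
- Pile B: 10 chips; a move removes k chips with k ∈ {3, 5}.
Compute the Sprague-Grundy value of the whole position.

5

Pile A is a plain Nim pile of size 5, so its Grundy value is 5.
Build the Grundy sequence for pile B with g(k) = mex{g(k−s) : s ∈ {3, 5}, s ≤ k}:
g(0) = mex{} = 0
g(1) = mex{} = 0
g(2) = mex{} = 0
g(3) = mex{0} = 1
g(4) = mex{0} = 1
g(5) = mex{0} = 1
g(6) = mex{0,1} = 2
g(7) = mex{0,1} = 2
g(8) = mex{1} = 0
g(9) = mex{1,2} = 0
g(10) = mex{1,2} = 0
So g(10) = 0.
The value of a disjunctive sum is the nim-sum of the parts.
Combined value = 5 ⊕ 0 = 5.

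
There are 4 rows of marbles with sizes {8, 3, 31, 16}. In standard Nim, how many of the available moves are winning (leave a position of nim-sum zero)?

1

Compute the nim-sum pairwise:
8 XOR 3 = 11
11 XOR 31 = 20
20 XOR 16 = 4
The overall nim-sum is X = 4. A row of size p has a winning move iff p XOR X < p (reduce it to p XOR X).
  8: 8 XOR 4 = 12 ≥ 8 — no move.
  3: 3 XOR 4 = 7 ≥ 3 — no move.
  31: 31 XOR 4 = 27 < 31 — winning move (to 27).
  16: 16 XOR 4 = 20 ≥ 16 — no move.
That gives 1 winning move.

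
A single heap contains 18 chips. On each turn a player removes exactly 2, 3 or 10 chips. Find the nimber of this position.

Compute g(0), g(1), … for moves {2, 3, 10}:
k:     0  1  2  3  4  5  6  7  8  9 10 11 12 13 14 15 16 17 18
g(k):  0  0  1  1  2  0  0  1  1  2  2  3  0  0  1  1  2  0  0
So g(18) = 0.

0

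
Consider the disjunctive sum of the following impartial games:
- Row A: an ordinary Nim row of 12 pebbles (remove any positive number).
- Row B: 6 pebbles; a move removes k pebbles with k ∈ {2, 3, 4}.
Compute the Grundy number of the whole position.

12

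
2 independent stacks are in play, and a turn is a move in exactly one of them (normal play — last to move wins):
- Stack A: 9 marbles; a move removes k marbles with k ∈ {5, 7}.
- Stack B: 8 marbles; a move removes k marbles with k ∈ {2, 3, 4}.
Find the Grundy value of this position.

0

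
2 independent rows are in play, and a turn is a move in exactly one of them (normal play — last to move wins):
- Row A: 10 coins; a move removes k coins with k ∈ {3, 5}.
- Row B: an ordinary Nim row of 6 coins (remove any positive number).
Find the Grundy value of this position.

Grundy values for row A (subtraction set {3, 5}):
k:     0  1  2  3  4  5  6  7  8  9 10
g(k):  0  0  0  1  1  1  2  2  0  0  0
So g(10) = 0.
Row B is a plain Nim row of size 6, so its Grundy value is 6.
The value of a disjunctive sum is the nim-sum of the parts.
Combined value = 0 XOR 6 = 6.

6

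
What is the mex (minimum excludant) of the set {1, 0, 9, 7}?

2

The values 0, 1 are all present; 2 is the first non-negative integer missing from the set.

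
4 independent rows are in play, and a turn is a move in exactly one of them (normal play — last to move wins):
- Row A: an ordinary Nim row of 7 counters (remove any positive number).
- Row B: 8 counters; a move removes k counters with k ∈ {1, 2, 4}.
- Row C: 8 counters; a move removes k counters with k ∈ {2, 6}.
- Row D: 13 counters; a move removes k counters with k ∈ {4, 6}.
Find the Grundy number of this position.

5

Row A is a plain Nim row of size 7, so its Grundy value is 7.
Grundy values for row B (subtraction set {1, 2, 4}):
k:     0  1  2  3  4  5  6  7  8
g(k):  0  1  2  0  1  2  0  1  2
So g(8) = 2.
For row C, compute g(0), g(1), … with moves {2, 6}:
g(0) = mex{} = 0
g(1) = mex{} = 0
g(2) = mex{0} = 1
g(3) = mex{0} = 1
g(4) = mex{1} = 0
g(5) = mex{1} = 0
g(6) = mex{0} = 1
g(7) = mex{0} = 1
g(8) = mex{1} = 0
So g(8) = 0.
For row D, compute g(0), g(1), … with moves {4, 6}:
g(0) = mex{} = 0
g(1) = mex{} = 0
g(2) = mex{} = 0
g(3) = mex{} = 0
g(4) = mex{0} = 1
g(5) = mex{0} = 1
g(6) = mex{0} = 1
g(7) = mex{0} = 1
g(8) = mex{0,1} = 2
g(9) = mex{0,1} = 2
g(10) = mex{1} = 0
g(11) = mex{1} = 0
g(12) = mex{1,2} = 0
g(13) = mex{1,2} = 0
So g(13) = 0.
The value of a disjunctive sum is the nim-sum of the parts.
Combined value = 7 ⊕ 2 ⊕ 0 ⊕ 0 = 5.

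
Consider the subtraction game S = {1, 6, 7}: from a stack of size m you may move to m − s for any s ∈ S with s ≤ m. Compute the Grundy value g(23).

3

Compute g(0), g(1), … for moves {1, 6, 7}:
k:     0  1  2  3  4  5  6  7  8  9 10 11 12 13 14 15 16 17 18 19 20 21 22 23
g(k):  0  1  0  1  0  1  2  3  2  3  2  3  0  1  0  1  0  1  2  3  2  3  2  3
So g(23) = 3.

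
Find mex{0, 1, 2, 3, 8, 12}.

4

The values 0, 1, 2, 3 are all present; 4 is the first non-negative integer missing from the set.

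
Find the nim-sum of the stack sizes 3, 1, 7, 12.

9

Nim-sum: 3 ⊕ 1 ⊕ 7 ⊕ 12 = 9.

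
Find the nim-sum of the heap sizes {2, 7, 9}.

12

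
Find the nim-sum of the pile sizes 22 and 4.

18

Compute the nim-sum pairwise:
22 ^ 4 = 18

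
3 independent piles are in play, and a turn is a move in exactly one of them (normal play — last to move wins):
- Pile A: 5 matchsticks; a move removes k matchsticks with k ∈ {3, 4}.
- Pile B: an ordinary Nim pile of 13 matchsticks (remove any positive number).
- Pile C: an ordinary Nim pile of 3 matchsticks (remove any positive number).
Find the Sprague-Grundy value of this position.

15

Build the Grundy sequence for pile A with g(k) = mex{g(k−s) : s ∈ {3, 4}, s ≤ k}:
k:     0  1  2  3  4  5
g(k):  0  0  0  1  1  1
So g(5) = 1.
Pile B is a plain Nim pile of size 13, so its Grundy value is 13.
Pile C is a plain Nim pile of size 3, so its Grundy value is 3.
The value of a disjunctive sum is the nim-sum of the parts.
Combined value = 1 XOR 13 XOR 3 = 15.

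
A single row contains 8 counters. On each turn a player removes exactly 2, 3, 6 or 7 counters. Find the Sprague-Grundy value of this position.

2

Compute g(0), g(1), … for moves {2, 3, 6, 7}:
k:     0  1  2  3  4  5  6  7  8
g(k):  0  0  1  1  2  0  3  1  2
So g(8) = 2.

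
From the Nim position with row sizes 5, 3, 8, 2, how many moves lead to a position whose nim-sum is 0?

1

Nim-sum: 5 XOR 3 XOR 8 XOR 2 = 12.
The overall nim-sum is X = 12. A row of size p has a winning move iff p XOR X < p (reduce it to p XOR X).
  5: 5 XOR 12 = 9 ≥ 5 — no move.
  3: 3 XOR 12 = 15 ≥ 3 — no move.
  8: 8 XOR 12 = 4 < 8 — winning move (to 4).
  2: 2 XOR 12 = 14 ≥ 2 — no move.
That gives 1 winning move.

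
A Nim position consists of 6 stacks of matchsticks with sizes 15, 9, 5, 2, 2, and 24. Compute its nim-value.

27

Nim-sum: 15 XOR 9 XOR 5 XOR 2 XOR 2 XOR 24 = 27.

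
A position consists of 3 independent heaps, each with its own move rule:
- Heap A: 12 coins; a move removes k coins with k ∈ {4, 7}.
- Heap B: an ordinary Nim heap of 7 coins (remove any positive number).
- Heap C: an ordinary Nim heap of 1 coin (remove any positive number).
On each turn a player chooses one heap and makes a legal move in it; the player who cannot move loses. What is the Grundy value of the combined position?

6

For heap A, compute g(0), g(1), … with moves {4, 7}:
k:     0  1  2  3  4  5  6  7  8  9 10 11 12
g(k):  0  0  0  0  1  1  1  1  2  2  2  0  0
So g(12) = 0.
Heap B is a plain Nim heap of size 7, so its Grundy value is 7.
Heap C is a plain Nim heap of size 1, so its Grundy value is 1.
By the Sprague-Grundy theorem, the Grundy value of a sum of independent games is the XOR of the component values.
Combined value = 0 ⊕ 7 ⊕ 1 = 6.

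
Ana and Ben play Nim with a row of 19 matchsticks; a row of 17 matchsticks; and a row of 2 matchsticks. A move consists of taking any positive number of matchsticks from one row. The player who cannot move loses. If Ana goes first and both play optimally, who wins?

Nim-sum: 19 XOR 17 XOR 2 = 0.
The nim-sum is 0, so this is a P-position: the player to move is in a losing position under optimal play; Ana is about to move from it and so loses — Ben wins.

Ben wins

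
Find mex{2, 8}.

0 is not in the set, so the mex is 0.

0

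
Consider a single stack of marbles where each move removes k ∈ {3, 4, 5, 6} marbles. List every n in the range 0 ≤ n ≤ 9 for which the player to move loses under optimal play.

0, 1, 2, 9

Compute g(0), g(1), … for moves {3, 4, 5, 6}:
g(0) = mex{} = 0
g(1) = mex{} = 0
g(2) = mex{} = 0
g(3) = mex{0} = 1
g(4) = mex{0} = 1
g(5) = mex{0} = 1
g(6) = mex{0,1} = 2
g(7) = mex{0,1} = 2
g(8) = mex{0,1} = 2
g(9) = mex{1,2} = 0
The P-positions (g = 0) in 0..9 are 0, 1, 2, 9.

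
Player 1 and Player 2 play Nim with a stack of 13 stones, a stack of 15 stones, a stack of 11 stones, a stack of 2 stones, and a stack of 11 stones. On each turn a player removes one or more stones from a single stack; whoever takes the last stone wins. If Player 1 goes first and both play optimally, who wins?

Player 2 wins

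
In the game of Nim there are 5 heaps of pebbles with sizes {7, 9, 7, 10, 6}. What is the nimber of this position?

5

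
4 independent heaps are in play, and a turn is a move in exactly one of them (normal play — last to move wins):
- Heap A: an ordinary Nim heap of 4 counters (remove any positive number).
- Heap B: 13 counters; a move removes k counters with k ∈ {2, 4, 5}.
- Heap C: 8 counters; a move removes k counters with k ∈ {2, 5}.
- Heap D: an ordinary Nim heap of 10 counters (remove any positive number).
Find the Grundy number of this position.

13

Heap A is a plain Nim heap of size 4, so its Grundy value is 4.
Build the Grundy sequence for heap B with g(k) = mex{g(k−s) : s ∈ {2, 4, 5}, s ≤ k}:
g(0) = mex{} = 0
g(1) = mex{} = 0
g(2) = mex{0} = 1
g(3) = mex{0} = 1
g(4) = mex{0,1} = 2
g(5) = mex{0,1} = 2
g(6) = mex{0,1,2} = 3
g(7) = mex{1,2} = 0
g(8) = mex{1,2,3} = 0
g(9) = mex{0,2} = 1
g(10) = mex{0,2,3} = 1
g(11) = mex{0,1,3} = 2
g(12) = mex{0,1} = 2
g(13) = mex{0,1,2} = 3
So g(13) = 3.
Build the Grundy sequence for heap C with g(k) = mex{g(k−s) : s ∈ {2, 5}, s ≤ k}:
k:     0  1  2  3  4  5  6  7  8
g(k):  0  0  1  1  0  2  1  0  0
So g(8) = 0.
Heap D is a plain Nim heap of size 10, so its Grundy value is 10.
The value of a disjunctive sum is the nim-sum of the parts.
Combined value = 4 XOR 3 XOR 0 XOR 10 = 13.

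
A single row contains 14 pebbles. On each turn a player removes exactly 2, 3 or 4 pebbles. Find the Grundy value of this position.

1

Grundy values for subtraction set {2, 3, 4}:
g(0) = mex{} = 0
g(1) = mex{} = 0
g(2) = mex{0} = 1
g(3) = mex{0} = 1
g(4) = mex{0,1} = 2
g(5) = mex{0,1} = 2
g(6) = mex{1,2} = 0
g(7) = mex{1,2} = 0
g(8) = mex{0,2} = 1
g(9) = mex{0,2} = 1
g(10) = mex{0,1} = 2
g(11) = mex{0,1} = 2
g(12) = mex{1,2} = 0
g(13) = mex{1,2} = 0
g(14) = mex{0,2} = 1
So g(14) = 1.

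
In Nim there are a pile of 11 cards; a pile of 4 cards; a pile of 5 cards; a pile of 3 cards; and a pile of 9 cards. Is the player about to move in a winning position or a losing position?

Losing position

Nim-sum: 11 XOR 4 XOR 5 XOR 3 XOR 9 = 0.
The nim-sum is 0, so this is a P-position: the player to move is in a losing position under optimal play.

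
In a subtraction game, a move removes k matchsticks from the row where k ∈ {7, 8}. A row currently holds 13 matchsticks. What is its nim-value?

Compute g(0), g(1), … for moves {7, 8}:
g(0) = mex{} = 0
g(1) = mex{} = 0
g(2) = mex{} = 0
g(3) = mex{} = 0
g(4) = mex{} = 0
g(5) = mex{} = 0
g(6) = mex{} = 0
g(7) = mex{0} = 1
g(8) = mex{0} = 1
g(9) = mex{0} = 1
g(10) = mex{0} = 1
g(11) = mex{0} = 1
g(12) = mex{0} = 1
g(13) = mex{0} = 1
So g(13) = 1.

1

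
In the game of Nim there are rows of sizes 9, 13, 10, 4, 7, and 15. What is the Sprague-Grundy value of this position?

2

Compute the nim-sum pairwise:
9 ^ 13 = 4
4 ^ 10 = 14
14 ^ 4 = 10
10 ^ 7 = 13
13 ^ 15 = 2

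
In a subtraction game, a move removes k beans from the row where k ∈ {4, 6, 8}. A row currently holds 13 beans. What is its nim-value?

0

Build the Grundy sequence with g(k) = mex{g(k−s) : s ∈ {4, 6, 8}, s ≤ k}:
k:     0  1  2  3  4  5  6  7  8  9 10 11 12 13
g(k):  0  0  0  0  1  1  1  1  2  2  2  2  0  0
So g(13) = 0.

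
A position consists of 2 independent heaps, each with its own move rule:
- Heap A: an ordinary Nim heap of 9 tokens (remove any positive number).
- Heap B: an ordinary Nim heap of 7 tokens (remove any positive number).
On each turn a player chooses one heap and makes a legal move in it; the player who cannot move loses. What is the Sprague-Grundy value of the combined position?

Heap A is a plain Nim heap of size 9, so its Grundy value is 9.
Heap B is a plain Nim heap of size 7, so its Grundy value is 7.
The value of a disjunctive sum is the nim-sum of the parts.
Combined value = 9 ⊕ 7 = 14.

14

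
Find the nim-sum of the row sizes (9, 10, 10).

9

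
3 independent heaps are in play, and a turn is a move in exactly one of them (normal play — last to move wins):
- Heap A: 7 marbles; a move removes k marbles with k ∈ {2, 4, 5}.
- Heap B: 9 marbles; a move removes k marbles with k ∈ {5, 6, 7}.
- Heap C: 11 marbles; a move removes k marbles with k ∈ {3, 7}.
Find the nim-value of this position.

For heap A, compute g(0), g(1), … with moves {2, 4, 5}:
k:     0  1  2  3  4  5  6  7
g(k):  0  0  1  1  2  2  3  0
So g(7) = 0.
For heap B, compute g(0), g(1), … with moves {5, 6, 7}:
g(0) = mex{} = 0
g(1) = mex{} = 0
g(2) = mex{} = 0
g(3) = mex{} = 0
g(4) = mex{} = 0
g(5) = mex{0} = 1
g(6) = mex{0} = 1
g(7) = mex{0} = 1
g(8) = mex{0} = 1
g(9) = mex{0} = 1
So g(9) = 1.
For heap C, compute g(0), g(1), … with moves {3, 7}:
k:     0  1  2  3  4  5  6  7  8  9 10 11
g(k):  0  0  0  1  1  1  0  2  2  1  0  0
So g(11) = 0.
By the Sprague-Grundy theorem, the Grundy value of a sum of independent games is the XOR of the component values.
Combined value = 0 ⊕ 1 ⊕ 0 = 1.

1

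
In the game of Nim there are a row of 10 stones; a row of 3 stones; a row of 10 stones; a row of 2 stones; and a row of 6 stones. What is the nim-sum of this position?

7

In binary:
  1010  (10)
  0011  (3)
  1010  (10)
  0010  (2)
  0110  (6)
  ----
  0111  (7)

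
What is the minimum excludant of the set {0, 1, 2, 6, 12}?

3

The values 0, 1, 2 are all present; 3 is the first non-negative integer missing from the set.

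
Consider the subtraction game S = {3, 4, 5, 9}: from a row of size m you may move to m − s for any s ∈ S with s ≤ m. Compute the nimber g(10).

3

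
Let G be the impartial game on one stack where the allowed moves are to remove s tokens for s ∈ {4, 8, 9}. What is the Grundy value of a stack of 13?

0

Compute g(0), g(1), … for moves {4, 8, 9}:
g(0) = mex{} = 0
g(1) = mex{} = 0
g(2) = mex{} = 0
g(3) = mex{} = 0
g(4) = mex{0} = 1
g(5) = mex{0} = 1
g(6) = mex{0} = 1
g(7) = mex{0} = 1
g(8) = mex{0,1} = 2
g(9) = mex{0,1} = 2
g(10) = mex{0,1} = 2
g(11) = mex{0,1} = 2
g(12) = mex{0,1,2} = 3
g(13) = mex{1,2} = 0
So g(13) = 0.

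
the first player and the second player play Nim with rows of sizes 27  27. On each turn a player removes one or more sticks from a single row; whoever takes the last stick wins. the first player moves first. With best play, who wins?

the second player wins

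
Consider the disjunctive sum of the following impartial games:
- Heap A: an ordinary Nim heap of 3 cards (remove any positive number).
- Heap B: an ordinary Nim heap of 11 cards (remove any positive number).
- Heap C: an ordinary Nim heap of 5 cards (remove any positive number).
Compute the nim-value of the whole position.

Heap A is a plain Nim heap of size 3, so its Grundy value is 3.
Heap B is a plain Nim heap of size 11, so its Grundy value is 11.
Heap C is a plain Nim heap of size 5, so its Grundy value is 5.
By the Sprague-Grundy theorem, the Grundy value of a sum of independent games is the XOR of the component values.
Combined value = 3 XOR 11 XOR 5 = 13.

13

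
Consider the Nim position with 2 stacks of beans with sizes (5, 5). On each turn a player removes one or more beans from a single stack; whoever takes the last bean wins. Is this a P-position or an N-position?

P-position

Write each in binary and XOR column by column:
  101  (5)
  101  (5)
  ---
  000  (0)
The nim-sum is 0, so this is a P-position: the player to move is in a losing position under optimal play.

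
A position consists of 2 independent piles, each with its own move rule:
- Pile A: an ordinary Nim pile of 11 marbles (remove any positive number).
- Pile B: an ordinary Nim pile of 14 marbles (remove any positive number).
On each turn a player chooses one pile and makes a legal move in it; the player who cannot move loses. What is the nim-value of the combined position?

Pile A is a plain Nim pile of size 11, so its Grundy value is 11.
Pile B is a plain Nim pile of size 14, so its Grundy value is 14.
By the Sprague-Grundy theorem, the Grundy value of a sum of independent games is the XOR of the component values.
Combined value = 11 ⊕ 14 = 5.

5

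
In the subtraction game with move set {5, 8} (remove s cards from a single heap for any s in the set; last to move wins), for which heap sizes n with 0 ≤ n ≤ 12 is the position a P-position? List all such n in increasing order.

0, 1, 2, 3, 4

Compute g(0), g(1), … for moves {5, 8}:
g(0) = mex{} = 0
g(1) = mex{} = 0
g(2) = mex{} = 0
g(3) = mex{} = 0
g(4) = mex{} = 0
g(5) = mex{0} = 1
g(6) = mex{0} = 1
g(7) = mex{0} = 1
g(8) = mex{0} = 1
g(9) = mex{0} = 1
g(10) = mex{0,1} = 2
g(11) = mex{0,1} = 2
g(12) = mex{0,1} = 2
The P-positions (g = 0) in 0..12 are 0, 1, 2, 3, 4.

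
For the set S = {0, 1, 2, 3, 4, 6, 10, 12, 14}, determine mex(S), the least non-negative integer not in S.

5

The values 0, 1, 2, 3, 4 are all present; 5 is the first non-negative integer missing from the set.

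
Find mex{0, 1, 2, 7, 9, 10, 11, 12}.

The values 0, 1, 2 are all present; 3 is the first non-negative integer missing from the set.

3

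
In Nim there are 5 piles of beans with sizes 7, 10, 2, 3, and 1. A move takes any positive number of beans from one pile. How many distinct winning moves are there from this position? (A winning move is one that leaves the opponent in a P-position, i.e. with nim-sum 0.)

1

In binary:
  0111  (7)
  1010  (10)
  0010  (2)
  0011  (3)
  0001  (1)
  ----
  1101  (13)
The overall nim-sum is X = 13. A pile of size p has a winning move iff p XOR X < p (reduce it to p XOR X).
  7: 7 XOR 13 = 10 ≥ 7 — no move.
  10: 10 XOR 13 = 7 < 10 — winning move (to 7).
  2: 2 XOR 13 = 15 ≥ 2 — no move.
  3: 3 XOR 13 = 14 ≥ 3 — no move.
  1: 1 XOR 13 = 12 ≥ 1 — no move.
That gives 1 winning move.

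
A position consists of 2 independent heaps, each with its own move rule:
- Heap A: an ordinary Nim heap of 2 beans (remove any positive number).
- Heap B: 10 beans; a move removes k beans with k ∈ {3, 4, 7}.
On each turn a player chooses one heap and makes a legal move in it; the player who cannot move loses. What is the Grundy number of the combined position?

Heap A is a plain Nim heap of size 2, so its Grundy value is 2.
Grundy values for heap B (subtraction set {3, 4, 7}):
g(0) = mex{} = 0
g(1) = mex{} = 0
g(2) = mex{} = 0
g(3) = mex{0} = 1
g(4) = mex{0} = 1
g(5) = mex{0} = 1
g(6) = mex{0,1} = 2
g(7) = mex{0,1} = 2
g(8) = mex{0,1} = 2
g(9) = mex{0,1,2} = 3
g(10) = mex{1,2} = 0
So g(10) = 0.
By the Sprague-Grundy theorem, the Grundy value of a sum of independent games is the XOR of the component values.
Combined value = 2 ⊕ 0 = 2.

2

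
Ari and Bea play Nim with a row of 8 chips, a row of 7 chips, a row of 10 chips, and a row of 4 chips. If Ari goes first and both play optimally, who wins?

Ari wins

In binary:
  1000  (8)
  0111  (7)
  1010  (10)
  0100  (4)
  ----
  0001  (1)
The nim-sum is 1 ≠ 0, so this is an N-position: the player to move can win; Ari has a winning move.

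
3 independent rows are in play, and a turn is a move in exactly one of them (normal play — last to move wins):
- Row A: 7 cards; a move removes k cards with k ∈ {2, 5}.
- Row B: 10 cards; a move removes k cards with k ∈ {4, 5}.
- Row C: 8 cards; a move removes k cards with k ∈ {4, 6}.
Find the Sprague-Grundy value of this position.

2

Grundy values for row A (subtraction set {2, 5}):
k:     0  1  2  3  4  5  6  7
g(k):  0  0  1  1  0  2  1  0
So g(7) = 0.
Build the Grundy sequence for row B with g(k) = mex{g(k−s) : s ∈ {4, 5}, s ≤ k}:
g(0) = mex{} = 0
g(1) = mex{} = 0
g(2) = mex{} = 0
g(3) = mex{} = 0
g(4) = mex{0} = 1
g(5) = mex{0} = 1
g(6) = mex{0} = 1
g(7) = mex{0} = 1
g(8) = mex{0,1} = 2
g(9) = mex{1} = 0
g(10) = mex{1} = 0
So g(10) = 0.
For row C, compute g(0), g(1), … with moves {4, 6}:
g(0) = mex{} = 0
g(1) = mex{} = 0
g(2) = mex{} = 0
g(3) = mex{} = 0
g(4) = mex{0} = 1
g(5) = mex{0} = 1
g(6) = mex{0} = 1
g(7) = mex{0} = 1
g(8) = mex{0,1} = 2
So g(8) = 2.
By the Sprague-Grundy theorem, the Grundy value of a sum of independent games is the XOR of the component values.
Combined value = 0 ⊕ 0 ⊕ 2 = 2.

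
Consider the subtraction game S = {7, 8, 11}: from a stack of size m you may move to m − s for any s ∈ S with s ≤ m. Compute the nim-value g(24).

0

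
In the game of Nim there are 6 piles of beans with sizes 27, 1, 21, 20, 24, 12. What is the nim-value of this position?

15

In binary:
  11011  (27)
  00001  (1)
  10101  (21)
  10100  (20)
  11000  (24)
  01100  (12)
  -----
  01111  (15)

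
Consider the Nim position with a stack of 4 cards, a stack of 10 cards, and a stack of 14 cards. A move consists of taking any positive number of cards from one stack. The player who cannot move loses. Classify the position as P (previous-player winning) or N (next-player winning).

Nim-sum: 4 ⊕ 10 ⊕ 14 = 0.
The nim-sum is 0, so this is a P-position: the player to move is in a losing position under optimal play.

P-position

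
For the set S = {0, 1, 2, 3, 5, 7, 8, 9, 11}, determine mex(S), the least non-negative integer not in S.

The values 0, 1, 2, 3 are all present; 4 is the first non-negative integer missing from the set.

4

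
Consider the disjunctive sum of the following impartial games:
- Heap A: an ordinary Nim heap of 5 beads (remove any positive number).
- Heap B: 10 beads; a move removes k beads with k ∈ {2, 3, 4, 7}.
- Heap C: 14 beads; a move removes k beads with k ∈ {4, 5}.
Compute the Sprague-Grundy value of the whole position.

6

Heap A is a plain Nim heap of size 5, so its Grundy value is 5.
Grundy values for heap B (subtraction set {2, 3, 4, 7}):
k:     0  1  2  3  4  5  6  7  8  9 10
g(k):  0  0  1  1  2  2  0  3  1  4  2
So g(10) = 2.
Grundy values for heap C (subtraction set {4, 5}):
k:     0  1  2  3  4  5  6  7  8  9 10 11 12 13 14
g(k):  0  0  0  0  1  1  1  1  2  0  0  0  0  1  1
So g(14) = 1.
The value of a disjunctive sum is the nim-sum of the parts.
Combined value = 5 ⊕ 2 ⊕ 1 = 6.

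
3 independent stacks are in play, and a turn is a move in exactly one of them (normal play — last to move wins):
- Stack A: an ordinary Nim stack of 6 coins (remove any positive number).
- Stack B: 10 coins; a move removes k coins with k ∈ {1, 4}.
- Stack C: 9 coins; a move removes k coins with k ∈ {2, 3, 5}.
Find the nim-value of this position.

7

Stack A is a plain Nim stack of size 6, so its Grundy value is 6.
Build the Grundy sequence for stack B with g(k) = mex{g(k−s) : s ∈ {1, 4}, s ≤ k}:
k:     0  1  2  3  4  5  6  7  8  9 10
g(k):  0  1  0  1  2  0  1  0  1  2  0
So g(10) = 0.
Grundy values for stack C (subtraction set {2, 3, 5}):
g(0) = mex{} = 0
g(1) = mex{} = 0
g(2) = mex{0} = 1
g(3) = mex{0} = 1
g(4) = mex{0,1} = 2
g(5) = mex{0,1} = 2
g(6) = mex{0,1,2} = 3
g(7) = mex{1,2} = 0
g(8) = mex{1,2,3} = 0
g(9) = mex{0,2,3} = 1
So g(9) = 1.
The value of a disjunctive sum is the nim-sum of the parts.
Combined value = 6 XOR 0 XOR 1 = 7.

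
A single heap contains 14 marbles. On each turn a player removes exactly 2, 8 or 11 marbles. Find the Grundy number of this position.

0

Compute g(0), g(1), … for moves {2, 8, 11}:
k:     0  1  2  3  4  5  6  7  8  9 10 11 12 13 14
g(k):  0  0  1  1  0  0  1  1  2  2  0  3  1  2  0
So g(14) = 0.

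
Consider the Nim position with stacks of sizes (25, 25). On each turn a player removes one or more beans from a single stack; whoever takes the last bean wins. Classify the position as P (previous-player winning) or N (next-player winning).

P-position

Nim-sum: 25 XOR 25 = 0.
The nim-sum is 0, so this is a P-position: the player to move is in a losing position under optimal play.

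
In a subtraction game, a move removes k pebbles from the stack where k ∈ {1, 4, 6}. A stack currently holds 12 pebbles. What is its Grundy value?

Build the Grundy sequence with g(k) = mex{g(k−s) : s ∈ {1, 4, 6}, s ≤ k}:
g(0) = mex{} = 0
g(1) = mex{0} = 1
g(2) = mex{1} = 0
g(3) = mex{0} = 1
g(4) = mex{0,1} = 2
g(5) = mex{1,2} = 0
g(6) = mex{0} = 1
g(7) = mex{1} = 0
g(8) = mex{0,2} = 1
g(9) = mex{0,1} = 2
g(10) = mex{1,2} = 0
g(11) = mex{0} = 1
g(12) = mex{1} = 0
So g(12) = 0.

0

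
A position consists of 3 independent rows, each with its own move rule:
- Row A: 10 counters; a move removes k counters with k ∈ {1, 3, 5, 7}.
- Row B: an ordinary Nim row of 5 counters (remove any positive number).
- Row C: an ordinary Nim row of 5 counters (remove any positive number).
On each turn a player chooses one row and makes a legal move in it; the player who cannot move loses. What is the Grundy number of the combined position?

0

Build the Grundy sequence for row A with g(k) = mex{g(k−s) : s ∈ {1, 3, 5, 7}, s ≤ k}:
k:     0  1  2  3  4  5  6  7  8  9 10
g(k):  0  1  0  1  0  1  0  1  0  1  0
So g(10) = 0.
Row B is a plain Nim row of size 5, so its Grundy value is 5.
Row C is a plain Nim row of size 5, so its Grundy value is 5.
The value of a disjunctive sum is the nim-sum of the parts.
Combined value = 0 ⊕ 5 ⊕ 5 = 0.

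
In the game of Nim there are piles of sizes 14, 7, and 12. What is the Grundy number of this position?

5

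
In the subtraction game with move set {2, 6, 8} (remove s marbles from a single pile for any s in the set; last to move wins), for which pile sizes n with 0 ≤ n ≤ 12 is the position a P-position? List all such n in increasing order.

0, 1, 4, 5

Grundy values for subtraction set {2, 6, 8}:
g(0) = mex{} = 0
g(1) = mex{} = 0
g(2) = mex{0} = 1
g(3) = mex{0} = 1
g(4) = mex{1} = 0
g(5) = mex{1} = 0
g(6) = mex{0} = 1
g(7) = mex{0} = 1
g(8) = mex{0,1} = 2
g(9) = mex{0,1} = 2
g(10) = mex{0,1,2} = 3
g(11) = mex{0,1,2} = 3
g(12) = mex{0,1,3} = 2
The P-positions (g = 0) in 0..12 are 0, 1, 4, 5.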